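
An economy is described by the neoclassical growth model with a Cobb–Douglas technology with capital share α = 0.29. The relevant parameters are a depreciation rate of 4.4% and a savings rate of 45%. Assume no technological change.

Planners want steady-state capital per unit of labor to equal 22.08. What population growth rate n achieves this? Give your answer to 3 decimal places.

In steady state, investment equals break-even investment: s·k^α = (n + δ)·k.
So s / (n + δ) = (k*)^(1−α) = 22.08^0.71 = 8.9999.
Therefore n + δ = s / 8.9999 = 0.45 / 8.9999 = 0.0500, so n = 0.0500 − 0.044 = 0.0060.

n ≈ 0.006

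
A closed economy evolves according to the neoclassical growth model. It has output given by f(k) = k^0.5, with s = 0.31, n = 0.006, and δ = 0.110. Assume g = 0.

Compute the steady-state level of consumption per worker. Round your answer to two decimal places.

At the steady state, Δk = 0, so s·k^α = (n + δ)·k.
Rearranging, k^(1−α) = s / (n + δ).
k^0.5 = 0.31 / (0.006 + 0.110) = 0.31 / 0.116 = 2.6724
k* = 2.6724^(1/0.5) ≈ 7.1417
y* = (k*)^α = 7.1417^0.5 ≈ 2.6724
c* = (1 − s)·y* = (1 − 0.31) × 2.6724 ≈ 1.8440

c* ≈ 1.84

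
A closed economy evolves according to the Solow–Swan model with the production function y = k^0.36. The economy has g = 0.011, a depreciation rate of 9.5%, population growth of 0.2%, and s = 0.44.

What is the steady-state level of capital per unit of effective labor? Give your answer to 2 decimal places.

k* ≈ 8.98

In steady state, investment equals break-even investment: s·k^α = (n + g + δ)·k.
Dividing both sides by k: k^(1−α) = s / (n + g + δ).
k^0.64 = 0.44 / (0.002 + 0.011 + 0.095) = 0.44 / 0.108 = 4.0741
k* = 4.0741^(1/0.64) ≈ 8.9779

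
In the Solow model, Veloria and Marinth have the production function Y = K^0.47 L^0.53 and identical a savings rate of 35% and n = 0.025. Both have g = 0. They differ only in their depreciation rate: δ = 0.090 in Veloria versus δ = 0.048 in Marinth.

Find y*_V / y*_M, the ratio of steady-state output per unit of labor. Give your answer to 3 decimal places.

Steady-state y* = [s/(n + δ)]^(α/(1−α)), so the ratio is [ (s_V/(n + δ)_V) / (s_M/(n + δ)_M) ]^0.8868.
s_V/(n + δ)_V = 0.35/0.115 = 3.0435; s_M/(n + δ)_M = 0.35/0.073 = 4.7945.
Ratio = (3.0435/4.7945)^0.8868 = 0.6348^0.8868 ≈ 0.6683

y*_V / y*_M ≈ 0.668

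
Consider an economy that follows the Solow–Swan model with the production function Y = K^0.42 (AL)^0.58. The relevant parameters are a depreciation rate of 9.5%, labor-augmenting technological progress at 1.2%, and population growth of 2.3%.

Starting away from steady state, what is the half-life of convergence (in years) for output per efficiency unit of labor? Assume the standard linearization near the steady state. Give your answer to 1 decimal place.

t_½ ≈ 9.2 years

Near the steady state the convergence rate is λ = (1 − α)(n + g + δ).
λ = (1 − 0.42) × 0.130 = 0.58 × 0.130 = 0.0754
Half-life = ln 2 / λ = 0.6931 / 0.0754 ≈ 9.19 years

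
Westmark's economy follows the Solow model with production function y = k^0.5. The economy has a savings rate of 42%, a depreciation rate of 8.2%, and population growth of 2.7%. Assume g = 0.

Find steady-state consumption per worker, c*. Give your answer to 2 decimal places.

Steady state requires s·f(k) = (n + δ)·k, i.e. s·k^α = (n + δ)·k.
Dividing both sides by k: k^(1−α) = s / (n + δ).
k^0.5 = 0.42 / (0.027 + 0.082) = 0.42 / 0.109 = 3.8532
k* = 3.8532^(1/0.5) ≈ 14.8472
y* = (k*)^α = 14.8472^0.5 ≈ 3.8532
c* = (1 − s)·y* = (1 − 0.42) × 3.8532 ≈ 2.2349

c* = 2.23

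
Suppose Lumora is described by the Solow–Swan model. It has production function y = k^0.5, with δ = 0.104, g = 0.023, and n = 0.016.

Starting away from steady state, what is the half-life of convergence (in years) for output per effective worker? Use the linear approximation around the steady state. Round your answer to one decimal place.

Near the steady state the convergence rate is λ = (1 − α)(n + g + δ).
λ = (1 − 0.5) × 0.143 = 0.5 × 0.143 = 0.0715
Half-life = ln 2 / λ = 0.6931 / 0.0715 ≈ 9.69 years

half-life ≈ 9.7 years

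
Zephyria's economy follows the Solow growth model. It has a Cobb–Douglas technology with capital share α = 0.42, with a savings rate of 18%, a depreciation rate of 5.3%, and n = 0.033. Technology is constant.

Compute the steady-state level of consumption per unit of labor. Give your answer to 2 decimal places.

Steady state requires s·f(k) = (n + δ)·k, i.e. s·k^α = (n + δ)·k.
Rearranging, k^(1−α) = s / (n + δ).
k^0.58 = 0.18 / (0.033 + 0.053) = 0.18 / 0.086 = 2.0930
k* = 2.0930^(1/0.58) ≈ 3.5731
y* = (k*)^α = 3.5731^0.42 ≈ 1.7072
c* = (1 − s)·y* = (1 − 0.18) × 1.7072 ≈ 1.3999

c* = 1.40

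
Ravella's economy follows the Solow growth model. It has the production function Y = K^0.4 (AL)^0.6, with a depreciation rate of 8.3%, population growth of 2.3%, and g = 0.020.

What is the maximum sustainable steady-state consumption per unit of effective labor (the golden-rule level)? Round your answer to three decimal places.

At the golden rule, f'(k) = n + g + δ, so α·k^(α−1) = n + g + δ and k_gold = (α/(n + g + δ))^(1/(1−α)).
k_gold = (0.4/0.126)^(1/0.6) = 3.1746^1.6667 ≈ 6.8575
c_gold = f(k_gold) − (n + g + δ)·k_gold = 2.1601 − 0.126×6.8575 ≈ 1.2961

c_gold ≈ 1.296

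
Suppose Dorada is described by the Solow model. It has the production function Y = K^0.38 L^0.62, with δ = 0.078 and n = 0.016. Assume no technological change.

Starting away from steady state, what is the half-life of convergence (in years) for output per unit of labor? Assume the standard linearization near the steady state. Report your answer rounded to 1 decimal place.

t_½ ≈ 11.9 years

Near the steady state the convergence rate is λ = (1 − α)(n + δ).
λ = (1 − 0.38) × 0.094 = 0.62 × 0.094 = 0.05828
Half-life = ln 2 / λ = 0.6931 / 0.05828 ≈ 11.89 years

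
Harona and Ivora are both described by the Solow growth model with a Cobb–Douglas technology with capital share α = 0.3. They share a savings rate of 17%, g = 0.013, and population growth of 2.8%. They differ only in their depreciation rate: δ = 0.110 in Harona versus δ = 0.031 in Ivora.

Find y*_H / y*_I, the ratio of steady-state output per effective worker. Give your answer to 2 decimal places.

ratio ≈ 0.73

Steady-state y* = [s/(n + g + δ)]^(α/(1−α)), so the ratio is [ (s_H/(n + g + δ)_H) / (s_I/(n + g + δ)_I) ]^0.4286.
s_H/(n + g + δ)_H = 0.17/0.151 = 1.1258; s_I/(n + g + δ)_I = 0.17/0.072 = 2.3611.
Ratio = (1.1258/2.3611)^0.4286 = 0.4768^0.4286 ≈ 0.7280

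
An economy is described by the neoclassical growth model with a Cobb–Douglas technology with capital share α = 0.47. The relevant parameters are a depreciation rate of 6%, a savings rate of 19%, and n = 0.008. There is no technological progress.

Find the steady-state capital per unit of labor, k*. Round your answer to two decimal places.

k* = 6.95

Steady state requires s·f(k) = (n + δ)·k, i.e. s·k^α = (n + δ)·k.
Rearranging, k^(1−α) = s / (n + δ).
k^0.53 = 0.19 / (0.008 + 0.060) = 0.19 / 0.068 = 2.7941
k* = 2.7941^(1/0.53) ≈ 6.9497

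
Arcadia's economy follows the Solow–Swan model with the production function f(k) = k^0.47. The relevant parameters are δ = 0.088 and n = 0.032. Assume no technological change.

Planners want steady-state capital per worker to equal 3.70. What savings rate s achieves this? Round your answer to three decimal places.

s ≈ 0.240

Steady state requires s·f(k) = (n + δ)·k, i.e. s·k^α = (n + δ)·k.
So s / (n + δ) = (k*)^(1−α) = 3.70^0.53 = 2.0005.
Therefore s = 2.0005 × (n + δ) = 2.0005 × 0.120 = 0.2401.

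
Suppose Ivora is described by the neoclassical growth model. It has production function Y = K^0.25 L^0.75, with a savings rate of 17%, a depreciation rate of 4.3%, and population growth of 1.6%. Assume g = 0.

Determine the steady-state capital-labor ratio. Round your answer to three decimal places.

k* = 4.100

Steady state requires s·f(k) = (n + δ)·k, i.e. s·k^α = (n + δ)·k.
Rearranging, k^(1−α) = s / (n + δ).
k^0.75 = 0.17 / (0.016 + 0.043) = 0.17 / 0.059 = 2.8814
k* = 2.8814^(1/0.75) ≈ 4.1002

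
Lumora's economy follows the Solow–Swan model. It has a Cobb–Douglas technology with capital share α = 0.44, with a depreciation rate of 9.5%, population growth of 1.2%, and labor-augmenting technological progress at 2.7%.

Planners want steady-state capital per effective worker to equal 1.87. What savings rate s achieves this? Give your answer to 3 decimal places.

s ≈ 0.190

At the steady state, Δk = 0, so s·k^α = (n + g + δ)·k.
So s / (n + g + δ) = (k*)^(1−α) = 1.87^0.56 = 1.4198.
Therefore s = 1.4198 × (n + g + δ) = 1.4198 × 0.134 = 0.1903.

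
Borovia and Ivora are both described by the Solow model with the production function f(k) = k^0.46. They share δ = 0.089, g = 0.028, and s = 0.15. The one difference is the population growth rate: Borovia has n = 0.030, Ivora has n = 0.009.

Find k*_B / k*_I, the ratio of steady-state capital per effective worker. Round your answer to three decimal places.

Steady-state k* = [s/(n + g + δ)]^(1/(1−α)), so the ratio is [ (s_B/(n + g + δ)_B) / (s_I/(n + g + δ)_I) ]^1.8519.
s_B/(n + g + δ)_B = 0.15/0.147 = 1.0204; s_I/(n + g + δ)_I = 0.15/0.126 = 1.1905.
Ratio = (1.0204/1.1905)^1.8519 = 0.8571^1.8519 ≈ 0.7516

k*_B / k*_I ≈ 0.752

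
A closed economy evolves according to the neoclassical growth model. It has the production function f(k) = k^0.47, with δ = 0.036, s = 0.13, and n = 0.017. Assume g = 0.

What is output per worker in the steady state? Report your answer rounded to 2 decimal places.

y* ≈ 2.22

Steady state requires s·f(k) = (n + δ)·k, i.e. s·k^α = (n + δ)·k.
Rearranging, k^(1−α) = s / (n + δ).
k^0.53 = 0.13 / (0.017 + 0.036) = 0.13 / 0.053 = 2.4528
k* = 2.4528^(1/0.53) ≈ 5.4352
y* = (k*)^α = 5.4352^0.47 ≈ 2.2159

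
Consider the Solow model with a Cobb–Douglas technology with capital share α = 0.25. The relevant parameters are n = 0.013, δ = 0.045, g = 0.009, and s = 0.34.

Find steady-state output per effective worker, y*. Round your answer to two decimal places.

y* ≈ 1.72

At the steady state, Δk = 0, so s·k^α = (n + g + δ)·k.
Rearranging, k^(1−α) = s / (n + g + δ).
k^0.75 = 0.34 / (0.013 + 0.009 + 0.045) = 0.34 / 0.067 = 5.0746
k* = 5.0746^(1/0.75) ≈ 8.7204
y* = (k*)^α = 8.7204^0.25 ≈ 1.7184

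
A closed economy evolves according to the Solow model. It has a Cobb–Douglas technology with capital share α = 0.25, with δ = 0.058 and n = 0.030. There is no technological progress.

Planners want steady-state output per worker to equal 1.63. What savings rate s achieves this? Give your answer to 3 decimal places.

At the steady state, Δk = 0, so s·k^α = (n + δ)·k.
Since y* = [s/(n + δ)]^(α/(1−α)), we have s/(n + δ) = (y*)^((1−α)/α) = 1.63^3 = 4.3307.
Therefore s = 4.3307 × (n + δ) = 4.3307 × 0.088 = 0.3811.

s ≈ 0.381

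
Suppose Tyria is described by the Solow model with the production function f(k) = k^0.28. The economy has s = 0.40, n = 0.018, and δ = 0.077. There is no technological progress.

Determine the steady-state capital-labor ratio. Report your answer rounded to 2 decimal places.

In steady state, investment equals break-even investment: s·k^α = (n + δ)·k.
Rearranging, k^(1−α) = s / (n + δ).
k^0.72 = 0.40 / (0.018 + 0.077) = 0.40 / 0.095 = 4.2105
k* = 4.2105^(1/0.72) ≈ 7.3643

k* = 7.36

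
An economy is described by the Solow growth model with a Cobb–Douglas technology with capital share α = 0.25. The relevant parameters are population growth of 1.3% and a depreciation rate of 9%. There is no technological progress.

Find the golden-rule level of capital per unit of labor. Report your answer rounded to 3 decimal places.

The golden rule sets f'(k) = n + δ, i.e. α·k^(α−1) = n + δ.
So k^(1−α) = α / (n + δ) = 0.25 / 0.103 = 2.4272.
k_gold = 2.4272^(1/0.75) ≈ 3.2619

k_gold ≈ 3.262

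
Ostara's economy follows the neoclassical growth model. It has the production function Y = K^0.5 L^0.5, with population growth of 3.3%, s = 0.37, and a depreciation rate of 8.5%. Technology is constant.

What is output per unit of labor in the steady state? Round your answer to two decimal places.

In steady state, investment equals break-even investment: s·k^α = (n + δ)·k.
Dividing both sides by k: k^(1−α) = s / (n + δ).
k^0.5 = 0.37 / (0.033 + 0.085) = 0.37 / 0.118 = 3.1356
k* = 3.1356^(1/0.5) ≈ 9.8320
y* = (k*)^α = 9.8320^0.5 ≈ 3.1356

y* = 3.14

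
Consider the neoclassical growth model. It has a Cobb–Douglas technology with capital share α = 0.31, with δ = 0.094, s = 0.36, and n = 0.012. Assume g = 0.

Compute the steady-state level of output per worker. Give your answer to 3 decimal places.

In steady state, investment equals break-even investment: s·k^α = (n + δ)·k.
Rearranging, k^(1−α) = s / (n + δ).
k^0.69 = 0.36 / (0.012 + 0.094) = 0.36 / 0.106 = 3.3962
k* = 3.3962^(1/0.69) ≈ 5.8824
y* = (k*)^α = 5.8824^0.31 ≈ 1.7321

y* ≈ 1.732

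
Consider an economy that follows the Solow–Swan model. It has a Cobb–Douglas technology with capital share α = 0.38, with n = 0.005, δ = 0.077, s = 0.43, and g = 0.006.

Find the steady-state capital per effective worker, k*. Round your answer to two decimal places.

In steady state, investment equals break-even investment: s·k^α = (n + g + δ)·k.
Dividing both sides by k: k^(1−α) = s / (n + g + δ).
k^0.62 = 0.43 / (0.005 + 0.006 + 0.077) = 0.43 / 0.088 = 4.8864
k* = 4.8864^(1/0.62) ≈ 12.9203

k* ≈ 12.92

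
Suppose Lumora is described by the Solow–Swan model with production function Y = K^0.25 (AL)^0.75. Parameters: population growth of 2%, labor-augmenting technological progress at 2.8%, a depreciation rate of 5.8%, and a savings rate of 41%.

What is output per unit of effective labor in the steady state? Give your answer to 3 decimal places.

y* ≈ 1.570

Steady state requires s·f(k) = (n + g + δ)·k, i.e. s·k^α = (n + g + δ)·k.
Rearranging, k^(1−α) = s / (n + g + δ).
k^0.75 = 0.41 / (0.020 + 0.028 + 0.058) = 0.41 / 0.106 = 3.8679
k* = 3.8679^(1/0.75) ≈ 6.0716
y* = (k*)^α = 6.0716^0.25 ≈ 1.5697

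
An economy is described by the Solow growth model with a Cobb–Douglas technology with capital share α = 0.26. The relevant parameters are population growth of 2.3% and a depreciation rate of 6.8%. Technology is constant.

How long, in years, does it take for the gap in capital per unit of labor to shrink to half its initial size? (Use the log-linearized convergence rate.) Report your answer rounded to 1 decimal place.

Near the steady state the convergence rate is λ = (1 − α)(n + δ).
λ = (1 − 0.26) × 0.091 = 0.74 × 0.091 = 0.06734
Half-life = ln 2 / λ = 0.6931 / 0.06734 ≈ 10.29 years

half-life ≈ 10.3 years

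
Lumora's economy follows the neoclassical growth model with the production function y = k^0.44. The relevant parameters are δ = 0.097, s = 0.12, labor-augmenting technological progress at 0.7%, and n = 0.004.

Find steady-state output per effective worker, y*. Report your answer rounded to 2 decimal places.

y* ≈ 1.09

In steady state, investment equals break-even investment: s·k^α = (n + g + δ)·k.
Dividing both sides by k: k^(1−α) = s / (n + g + δ).
k^0.56 = 0.12 / (0.004 + 0.007 + 0.097) = 0.12 / 0.108 = 1.1111
k* = 1.1111^(1/0.56) ≈ 1.2070
y* = (k*)^α = 1.2070^0.44 ≈ 1.0863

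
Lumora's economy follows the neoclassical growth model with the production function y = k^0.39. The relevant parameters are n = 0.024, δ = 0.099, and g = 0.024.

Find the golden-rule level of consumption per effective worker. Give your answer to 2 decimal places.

c_gold ≈ 1.14

At the golden rule, f'(k) = n + g + δ, so α·k^(α−1) = n + g + δ and k_gold = (α/(n + g + δ))^(1/(1−α)).
k_gold = (0.39/0.147)^(1/0.61) = 2.6531^1.6393 ≈ 4.9506
c_gold = f(k_gold) − (n + g + δ)·k_gold = 1.8660 − 0.147×4.9506 ≈ 1.1383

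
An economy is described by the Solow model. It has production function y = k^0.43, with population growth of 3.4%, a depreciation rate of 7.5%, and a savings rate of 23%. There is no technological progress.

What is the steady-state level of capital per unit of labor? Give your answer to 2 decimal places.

Steady state requires s·f(k) = (n + δ)·k, i.e. s·k^α = (n + δ)·k.
Rearranging, k^(1−α) = s / (n + δ).
k^0.57 = 0.23 / (0.034 + 0.075) = 0.23 / 0.109 = 2.1101
k* = 2.1101^(1/0.57) ≈ 3.7064

k* ≈ 3.71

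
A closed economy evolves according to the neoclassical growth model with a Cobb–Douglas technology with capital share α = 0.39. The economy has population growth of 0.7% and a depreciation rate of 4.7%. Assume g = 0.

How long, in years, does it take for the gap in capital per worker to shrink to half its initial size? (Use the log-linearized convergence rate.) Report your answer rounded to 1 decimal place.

Near the steady state the convergence rate is λ = (1 − α)(n + δ).
λ = (1 − 0.39) × 0.054 = 0.61 × 0.054 = 0.03294
Half-life = ln 2 / λ = 0.6931 / 0.03294 ≈ 21.04 years

about 21.0 years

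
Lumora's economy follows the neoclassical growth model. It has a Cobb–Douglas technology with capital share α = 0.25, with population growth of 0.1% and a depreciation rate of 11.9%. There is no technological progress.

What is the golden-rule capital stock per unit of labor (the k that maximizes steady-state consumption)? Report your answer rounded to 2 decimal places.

The golden rule sets f'(k) = n + δ, i.e. α·k^(α−1) = n + δ.
So k^(1−α) = α / (n + δ) = 0.25 / 0.120 = 2.0833.
k_gold = 2.0833^(1/0.75) ≈ 2.6607

k_gold ≈ 2.66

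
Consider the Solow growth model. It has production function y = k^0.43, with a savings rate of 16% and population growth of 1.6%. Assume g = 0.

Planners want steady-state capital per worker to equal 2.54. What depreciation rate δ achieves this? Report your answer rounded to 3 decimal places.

In steady state, investment equals break-even investment: s·k^α = (n + δ)·k.
So s / (n + δ) = (k*)^(1−α) = 2.54^0.57 = 1.7012.
Therefore n + δ = s / 1.7012 = 0.16 / 1.7012 = 0.0941, so δ = 0.0941 − 0.016 = 0.0781.

δ ≈ 0.078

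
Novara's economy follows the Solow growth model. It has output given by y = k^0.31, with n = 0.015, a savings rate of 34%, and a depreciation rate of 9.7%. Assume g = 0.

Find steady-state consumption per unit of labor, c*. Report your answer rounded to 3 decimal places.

c* ≈ 1.087

At the steady state, Δk = 0, so s·k^α = (n + δ)·k.
Rearranging, k^(1−α) = s / (n + δ).
k^0.69 = 0.34 / (0.015 + 0.097) = 0.34 / 0.112 = 3.0357
k* = 3.0357^(1/0.69) ≈ 4.9995
y* = (k*)^α = 4.9995^0.31 ≈ 1.6469
c* = (1 − s)·y* = (1 − 0.34) × 1.6469 ≈ 1.0870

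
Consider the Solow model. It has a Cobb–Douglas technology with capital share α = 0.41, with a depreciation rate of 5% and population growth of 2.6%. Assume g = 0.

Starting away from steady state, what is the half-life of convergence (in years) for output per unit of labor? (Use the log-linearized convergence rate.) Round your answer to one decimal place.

Near the steady state the convergence rate is λ = (1 − α)(n + δ).
λ = (1 − 0.41) × 0.076 = 0.59 × 0.076 = 0.04484
Half-life = ln 2 / λ = 0.6931 / 0.04484 ≈ 15.46 years

half-life ≈ 15.5 years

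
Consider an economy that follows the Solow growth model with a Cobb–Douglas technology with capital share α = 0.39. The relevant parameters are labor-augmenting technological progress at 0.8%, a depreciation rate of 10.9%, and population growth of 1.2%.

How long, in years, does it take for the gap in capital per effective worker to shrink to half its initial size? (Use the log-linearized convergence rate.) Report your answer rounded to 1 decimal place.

t_½ ≈ 8.8 years

Near the steady state the convergence rate is λ = (1 − α)(n + g + δ).
λ = (1 − 0.39) × 0.129 = 0.61 × 0.129 = 0.07869
Half-life = ln 2 / λ = 0.6931 / 0.07869 ≈ 8.81 years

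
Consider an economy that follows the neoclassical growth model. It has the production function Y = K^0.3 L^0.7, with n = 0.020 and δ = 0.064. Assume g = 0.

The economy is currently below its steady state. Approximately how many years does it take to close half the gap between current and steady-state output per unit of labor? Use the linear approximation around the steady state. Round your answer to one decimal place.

about 11.8 years

Near the steady state the convergence rate is λ = (1 − α)(n + δ).
λ = (1 − 0.3) × 0.084 = 0.7 × 0.084 = 0.0588
Half-life = ln 2 / λ = 0.6931 / 0.0588 ≈ 11.79 years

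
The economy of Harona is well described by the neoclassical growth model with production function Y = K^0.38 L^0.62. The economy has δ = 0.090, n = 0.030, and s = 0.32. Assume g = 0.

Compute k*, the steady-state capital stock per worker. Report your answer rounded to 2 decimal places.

At the steady state, Δk = 0, so s·k^α = (n + δ)·k.
Dividing both sides by k: k^(1−α) = s / (n + δ).
k^0.62 = 0.32 / (0.030 + 0.090) = 0.32 / 0.120 = 2.6667
k* = 2.6667^(1/0.62) ≈ 4.8647

k* ≈ 4.86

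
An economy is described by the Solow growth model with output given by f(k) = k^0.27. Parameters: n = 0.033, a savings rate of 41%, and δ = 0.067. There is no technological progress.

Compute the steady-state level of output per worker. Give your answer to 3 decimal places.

y* = 1.685

Steady state requires s·f(k) = (n + δ)·k, i.e. s·k^α = (n + δ)·k.
Dividing both sides by k: k^(1−α) = s / (n + δ).
k^0.73 = 0.41 / (0.033 + 0.067) = 0.41 / 0.100 = 4.1000
k* = 4.1000^(1/0.73) ≈ 6.9092
y* = (k*)^α = 6.9092^0.27 ≈ 1.6852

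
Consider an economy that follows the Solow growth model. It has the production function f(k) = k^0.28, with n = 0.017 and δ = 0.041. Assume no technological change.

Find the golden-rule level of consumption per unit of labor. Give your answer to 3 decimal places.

At the golden rule, f'(k) = n + δ, so α·k^(α−1) = n + δ and k_gold = (α/(n + δ))^(1/(1−α)).
k_gold = (0.28/0.058)^(1/0.72) = 4.8276^1.3889 ≈ 8.9050
c_gold = f(k_gold) − (n + δ)·k_gold = 1.8446 − 0.058×8.9050 ≈ 1.3281

c_gold ≈ 1.328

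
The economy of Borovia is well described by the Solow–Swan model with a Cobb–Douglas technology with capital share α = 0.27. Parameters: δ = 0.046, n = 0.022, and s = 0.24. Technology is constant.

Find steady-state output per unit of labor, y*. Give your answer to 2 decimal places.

y* = 1.59

At the steady state, Δk = 0, so s·k^α = (n + δ)·k.
Dividing both sides by k: k^(1−α) = s / (n + δ).
k^0.73 = 0.24 / (0.022 + 0.046) = 0.24 / 0.068 = 3.5294
k* = 3.5294^(1/0.73) ≈ 5.6270
y* = (k*)^α = 5.6270^0.27 ≈ 1.5943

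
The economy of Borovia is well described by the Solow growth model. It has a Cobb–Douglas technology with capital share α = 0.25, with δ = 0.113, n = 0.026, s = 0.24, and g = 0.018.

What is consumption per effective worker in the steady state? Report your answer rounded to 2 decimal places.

Steady state requires s·f(k) = (n + g + δ)·k, i.e. s·k^α = (n + g + δ)·k.
Dividing both sides by k: k^(1−α) = s / (n + g + δ).
k^0.75 = 0.24 / (0.026 + 0.018 + 0.113) = 0.24 / 0.157 = 1.5287
k* = 1.5287^(1/0.75) ≈ 1.7610
y* = (k*)^α = 1.7610^0.25 ≈ 1.1520
c* = (1 − s)·y* = (1 − 0.24) × 1.1520 ≈ 0.8755

c* = 0.88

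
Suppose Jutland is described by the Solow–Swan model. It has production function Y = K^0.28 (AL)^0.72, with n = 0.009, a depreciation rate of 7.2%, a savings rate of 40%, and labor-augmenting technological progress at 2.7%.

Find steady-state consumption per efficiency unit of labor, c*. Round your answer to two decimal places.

Steady state requires s·f(k) = (n + g + δ)·k, i.e. s·k^α = (n + g + δ)·k.
Rearranging, k^(1−α) = s / (n + g + δ).
k^0.72 = 0.40 / (0.009 + 0.027 + 0.072) = 0.40 / 0.108 = 3.7037
k* = 3.7037^(1/0.72) ≈ 6.1627
y* = (k*)^α = 6.1627^0.28 ≈ 1.6639
c* = (1 − s)·y* = (1 − 0.40) × 1.6639 ≈ 0.9983

c* ≈ 1.00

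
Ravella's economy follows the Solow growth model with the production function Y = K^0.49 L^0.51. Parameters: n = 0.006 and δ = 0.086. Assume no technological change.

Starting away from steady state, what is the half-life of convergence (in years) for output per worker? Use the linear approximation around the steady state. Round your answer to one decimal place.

Near the steady state the convergence rate is λ = (1 − α)(n + δ).
λ = (1 − 0.49) × 0.092 = 0.51 × 0.092 = 0.04692
Half-life = ln 2 / λ = 0.6931 / 0.04692 ≈ 14.77 years

half-life ≈ 14.8 years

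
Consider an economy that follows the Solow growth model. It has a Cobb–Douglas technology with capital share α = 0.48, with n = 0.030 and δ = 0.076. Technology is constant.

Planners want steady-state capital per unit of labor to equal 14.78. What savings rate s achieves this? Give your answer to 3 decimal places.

Steady state requires s·f(k) = (n + δ)·k, i.e. s·k^α = (n + δ)·k.
So s / (n + δ) = (k*)^(1−α) = 14.78^0.52 = 4.0572.
Therefore s = 4.0572 × (n + δ) = 4.0572 × 0.106 = 0.4301.

s ≈ 0.430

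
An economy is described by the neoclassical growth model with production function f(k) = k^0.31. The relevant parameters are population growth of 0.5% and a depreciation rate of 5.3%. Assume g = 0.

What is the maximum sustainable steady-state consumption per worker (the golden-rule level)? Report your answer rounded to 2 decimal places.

c_gold ≈ 1.47

At the golden rule, f'(k) = n + δ, so α·k^(α−1) = n + δ and k_gold = (α/(n + δ))^(1/(1−α)).
k_gold = (0.31/0.058)^(1/0.69) = 5.3448^1.4493 ≈ 11.3499
c_gold = f(k_gold) − (n + δ)·k_gold = 2.1235 − 0.058×11.3499 ≈ 1.4652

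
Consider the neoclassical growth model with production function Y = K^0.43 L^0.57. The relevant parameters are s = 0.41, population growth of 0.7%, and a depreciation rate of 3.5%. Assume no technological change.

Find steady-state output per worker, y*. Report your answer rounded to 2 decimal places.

At the steady state, Δk = 0, so s·k^α = (n + δ)·k.
Dividing both sides by k: k^(1−α) = s / (n + δ).
k^0.57 = 0.41 / (0.007 + 0.035) = 0.41 / 0.042 = 9.7619
k* = 9.7619^(1/0.57) ≈ 54.4534
y* = (k*)^α = 54.4534^0.43 ≈ 5.5782

y* = 5.58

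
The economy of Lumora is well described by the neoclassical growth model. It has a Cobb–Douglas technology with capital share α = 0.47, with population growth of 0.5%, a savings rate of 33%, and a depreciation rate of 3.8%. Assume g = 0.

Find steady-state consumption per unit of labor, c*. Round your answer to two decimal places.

Steady state requires s·f(k) = (n + δ)·k, i.e. s·k^α = (n + δ)·k.
Dividing both sides by k: k^(1−α) = s / (n + δ).
k^0.53 = 0.33 / (0.005 + 0.038) = 0.33 / 0.043 = 7.6744
k* = 7.6744^(1/0.53) ≈ 46.7622
y* = (k*)^α = 46.7622^0.47 ≈ 6.0933
c* = (1 − s)·y* = (1 − 0.33) × 6.0933 ≈ 4.0825

c* ≈ 4.08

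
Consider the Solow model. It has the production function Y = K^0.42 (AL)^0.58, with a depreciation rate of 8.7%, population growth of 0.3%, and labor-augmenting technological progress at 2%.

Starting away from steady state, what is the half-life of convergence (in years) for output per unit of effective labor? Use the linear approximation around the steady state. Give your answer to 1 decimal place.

about 10.9 years

Near the steady state the convergence rate is λ = (1 − α)(n + g + δ).
λ = (1 − 0.42) × 0.110 = 0.58 × 0.110 = 0.0638
Half-life = ln 2 / λ = 0.6931 / 0.0638 ≈ 10.86 years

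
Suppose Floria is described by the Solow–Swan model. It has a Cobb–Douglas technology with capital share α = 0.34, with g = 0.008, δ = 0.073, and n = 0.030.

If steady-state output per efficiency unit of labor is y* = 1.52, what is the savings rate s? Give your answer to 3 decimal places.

s ≈ 0.250

Steady state requires s·f(k) = (n + g + δ)·k, i.e. s·k^α = (n + g + δ)·k.
Since y* = [s/(n + g + δ)]^(α/(1−α)), we have s/(n + g + δ) = (y*)^((1−α)/α) = 1.52^1.9412 = 2.2542.
Therefore s = 2.2542 × (n + g + δ) = 2.2542 × 0.111 = 0.2502.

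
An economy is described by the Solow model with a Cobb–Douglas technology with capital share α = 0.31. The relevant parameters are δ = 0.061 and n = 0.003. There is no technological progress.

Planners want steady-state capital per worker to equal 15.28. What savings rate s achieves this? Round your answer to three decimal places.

In steady state, investment equals break-even investment: s·k^α = (n + δ)·k.
So s / (n + δ) = (k*)^(1−α) = 15.28^0.69 = 6.5621.
Therefore s = 6.5621 × (n + δ) = 6.5621 × 0.064 = 0.4200.

s ≈ 0.420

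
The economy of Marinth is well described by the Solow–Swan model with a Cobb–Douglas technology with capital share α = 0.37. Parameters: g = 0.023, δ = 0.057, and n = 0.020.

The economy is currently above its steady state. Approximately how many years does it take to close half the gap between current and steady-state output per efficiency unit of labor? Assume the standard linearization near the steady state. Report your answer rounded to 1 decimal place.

Near the steady state the convergence rate is λ = (1 − α)(n + g + δ).
λ = (1 − 0.37) × 0.100 = 0.63 × 0.100 = 0.0630
Half-life = ln 2 / λ = 0.6931 / 0.0630 ≈ 11.00 years

half-life ≈ 11.0 years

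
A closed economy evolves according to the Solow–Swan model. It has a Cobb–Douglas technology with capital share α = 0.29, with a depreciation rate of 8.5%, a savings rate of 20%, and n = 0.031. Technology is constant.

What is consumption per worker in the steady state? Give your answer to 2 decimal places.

Steady state requires s·f(k) = (n + δ)·k, i.e. s·k^α = (n + δ)·k.
Rearranging, k^(1−α) = s / (n + δ).
k^0.71 = 0.20 / (0.031 + 0.085) = 0.20 / 0.116 = 1.7241
k* = 1.7241^(1/0.71) ≈ 2.1537
y* = (k*)^α = 2.1537^0.29 ≈ 1.2492
c* = (1 − s)·y* = (1 − 0.20) × 1.2492 ≈ 0.9994

c* = 1.00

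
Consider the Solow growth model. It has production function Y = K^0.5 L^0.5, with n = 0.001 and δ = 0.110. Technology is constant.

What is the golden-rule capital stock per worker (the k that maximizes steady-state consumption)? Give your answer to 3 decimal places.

k_gold ≈ 20.291

The golden rule sets f'(k) = n + δ, i.e. α·k^(α−1) = n + δ.
So k^(1−α) = α / (n + δ) = 0.5 / 0.111 = 4.5045.
k_gold = 4.5045^(1/0.5) ≈ 20.2905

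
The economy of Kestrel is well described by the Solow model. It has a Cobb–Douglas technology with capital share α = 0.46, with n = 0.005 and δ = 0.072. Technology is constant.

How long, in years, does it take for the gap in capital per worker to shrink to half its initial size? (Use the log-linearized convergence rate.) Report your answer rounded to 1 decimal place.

t_½ ≈ 16.7 years

Near the steady state the convergence rate is λ = (1 − α)(n + δ).
λ = (1 − 0.46) × 0.077 = 0.54 × 0.077 = 0.04158
Half-life = ln 2 / λ = 0.6931 / 0.04158 ≈ 16.67 years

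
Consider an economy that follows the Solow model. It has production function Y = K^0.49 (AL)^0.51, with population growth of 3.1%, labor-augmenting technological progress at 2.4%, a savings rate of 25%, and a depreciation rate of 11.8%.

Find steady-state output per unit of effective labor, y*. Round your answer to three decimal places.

In steady state, investment equals break-even investment: s·k^α = (n + g + δ)·k.
Dividing both sides by k: k^(1−α) = s / (n + g + δ).
k^0.51 = 0.25 / (0.031 + 0.024 + 0.118) = 0.25 / 0.173 = 1.4451
k* = 1.4451^(1/0.51) ≈ 2.0584
y* = (k*)^α = 2.0584^0.49 ≈ 1.4244

y* ≈ 1.424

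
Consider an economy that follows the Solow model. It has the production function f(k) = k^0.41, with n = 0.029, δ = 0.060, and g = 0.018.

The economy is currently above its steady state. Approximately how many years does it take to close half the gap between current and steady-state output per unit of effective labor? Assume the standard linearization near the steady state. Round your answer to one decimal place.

half-life ≈ 11.0 years

Near the steady state the convergence rate is λ = (1 − α)(n + g + δ).
λ = (1 − 0.41) × 0.107 = 0.59 × 0.107 = 0.06313
Half-life = ln 2 / λ = 0.6931 / 0.06313 ≈ 10.98 years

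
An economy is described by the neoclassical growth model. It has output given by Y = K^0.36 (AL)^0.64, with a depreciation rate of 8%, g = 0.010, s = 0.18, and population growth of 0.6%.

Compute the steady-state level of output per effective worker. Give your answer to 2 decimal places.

y* = 1.42

Steady state requires s·f(k) = (n + g + δ)·k, i.e. s·k^α = (n + g + δ)·k.
Rearranging, k^(1−α) = s / (n + g + δ).
k^0.64 = 0.18 / (0.006 + 0.010 + 0.080) = 0.18 / 0.096 = 1.8750
k* = 1.8750^(1/0.64) ≈ 2.6703
y* = (k*)^α = 2.6703^0.36 ≈ 1.4242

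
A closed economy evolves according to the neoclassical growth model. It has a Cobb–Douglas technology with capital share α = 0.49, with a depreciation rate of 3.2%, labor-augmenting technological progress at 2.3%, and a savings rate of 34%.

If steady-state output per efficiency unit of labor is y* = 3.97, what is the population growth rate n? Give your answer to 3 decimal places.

n ≈ 0.026

At the steady state, Δk = 0, so s·k^α = (n + g + δ)·k.
Since y* = [s/(n + g + δ)]^(α/(1−α)), we have s/(n + g + δ) = (y*)^((1−α)/α) = 3.97^1.0408 = 4.1997.
Therefore n + g + δ = s / 4.1997 = 0.34 / 4.1997 = 0.0810, so n = 0.0810 − 0.055 = 0.0260.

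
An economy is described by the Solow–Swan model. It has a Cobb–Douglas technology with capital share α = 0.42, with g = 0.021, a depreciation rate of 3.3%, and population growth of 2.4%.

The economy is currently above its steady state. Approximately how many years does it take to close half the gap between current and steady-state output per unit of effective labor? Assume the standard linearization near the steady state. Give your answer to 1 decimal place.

about 15.3 years

Near the steady state the convergence rate is λ = (1 − α)(n + g + δ).
λ = (1 − 0.42) × 0.078 = 0.58 × 0.078 = 0.04524
Half-life = ln 2 / λ = 0.6931 / 0.04524 ≈ 15.32 years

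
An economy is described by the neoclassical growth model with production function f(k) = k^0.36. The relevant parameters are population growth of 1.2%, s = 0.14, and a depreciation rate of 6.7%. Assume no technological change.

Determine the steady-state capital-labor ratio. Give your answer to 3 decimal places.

k* = 2.445

Steady state requires s·f(k) = (n + δ)·k, i.e. s·k^α = (n + δ)·k.
Dividing both sides by k: k^(1−α) = s / (n + δ).
k^0.64 = 0.14 / (0.012 + 0.067) = 0.14 / 0.079 = 1.7722
k* = 1.7722^(1/0.64) ≈ 2.4451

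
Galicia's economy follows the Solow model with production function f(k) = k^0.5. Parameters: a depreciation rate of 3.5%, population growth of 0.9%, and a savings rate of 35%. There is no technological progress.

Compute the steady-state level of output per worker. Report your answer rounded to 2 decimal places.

Steady state requires s·f(k) = (n + δ)·k, i.e. s·k^α = (n + δ)·k.
Rearranging, k^(1−α) = s / (n + δ).
k^0.5 = 0.35 / (0.009 + 0.035) = 0.35 / 0.044 = 7.9545
k* = 7.9545^(1/0.5) ≈ 63.2741
y* = (k*)^α = 63.2741^0.5 ≈ 7.9545

y* = 7.95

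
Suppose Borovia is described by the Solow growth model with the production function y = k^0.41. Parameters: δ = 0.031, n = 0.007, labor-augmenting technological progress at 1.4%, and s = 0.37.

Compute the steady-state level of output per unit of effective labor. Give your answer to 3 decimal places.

Steady state requires s·f(k) = (n + g + δ)·k, i.e. s·k^α = (n + g + δ)·k.
Dividing both sides by k: k^(1−α) = s / (n + g + δ).
k^0.59 = 0.37 / (0.007 + 0.014 + 0.031) = 0.37 / 0.052 = 7.1154
k* = 7.1154^(1/0.59) ≈ 27.8231
y* = (k*)^α = 27.8231^0.41 ≈ 3.9103

y* ≈ 3.910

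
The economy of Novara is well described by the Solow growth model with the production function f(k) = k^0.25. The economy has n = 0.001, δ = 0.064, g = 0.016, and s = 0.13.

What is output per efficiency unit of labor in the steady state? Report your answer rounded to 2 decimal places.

y* = 1.17

In steady state, investment equals break-even investment: s·k^α = (n + g + δ)·k.
Dividing both sides by k: k^(1−α) = s / (n + g + δ).
k^0.75 = 0.13 / (0.001 + 0.016 + 0.064) = 0.13 / 0.081 = 1.6049
k* = 1.6049^(1/0.75) ≈ 1.8790
y* = (k*)^α = 1.8790^0.25 ≈ 1.1708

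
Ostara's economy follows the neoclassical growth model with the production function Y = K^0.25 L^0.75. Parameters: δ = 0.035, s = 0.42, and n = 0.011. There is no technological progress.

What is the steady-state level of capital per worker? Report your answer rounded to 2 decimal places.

k* = 19.08

Steady state requires s·f(k) = (n + δ)·k, i.e. s·k^α = (n + δ)·k.
Dividing both sides by k: k^(1−α) = s / (n + δ).
k^0.75 = 0.42 / (0.011 + 0.035) = 0.42 / 0.046 = 9.1304
k* = 9.1304^(1/0.75) ≈ 19.0833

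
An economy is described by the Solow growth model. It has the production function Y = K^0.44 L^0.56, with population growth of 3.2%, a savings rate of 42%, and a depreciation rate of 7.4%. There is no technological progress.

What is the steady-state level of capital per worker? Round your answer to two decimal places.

k* = 11.69

At the steady state, Δk = 0, so s·k^α = (n + δ)·k.
Dividing both sides by k: k^(1−α) = s / (n + δ).
k^0.56 = 0.42 / (0.032 + 0.074) = 0.42 / 0.106 = 3.9623
k* = 3.9623^(1/0.56) ≈ 11.6886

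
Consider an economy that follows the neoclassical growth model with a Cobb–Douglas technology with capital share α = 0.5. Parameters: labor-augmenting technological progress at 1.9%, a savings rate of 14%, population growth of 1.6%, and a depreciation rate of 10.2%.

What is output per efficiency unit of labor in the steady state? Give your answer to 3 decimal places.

y* = 1.022

In steady state, investment equals break-even investment: s·k^α = (n + g + δ)·k.
Dividing both sides by k: k^(1−α) = s / (n + g + δ).
k^0.5 = 0.14 / (0.016 + 0.019 + 0.102) = 0.14 / 0.137 = 1.0219
k* = 1.0219^(1/0.5) ≈ 1.0443
y* = (k*)^α = 1.0443^0.5 ≈ 1.0219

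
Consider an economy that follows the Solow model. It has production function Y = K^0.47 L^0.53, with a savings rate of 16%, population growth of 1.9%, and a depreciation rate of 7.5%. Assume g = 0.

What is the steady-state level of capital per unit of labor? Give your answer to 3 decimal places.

In steady state, investment equals break-even investment: s·k^α = (n + δ)·k.
Dividing both sides by k: k^(1−α) = s / (n + δ).
k^0.53 = 0.16 / (0.019 + 0.075) = 0.16 / 0.094 = 1.7021
k* = 1.7021^(1/0.53) ≈ 2.7279

k* ≈ 2.728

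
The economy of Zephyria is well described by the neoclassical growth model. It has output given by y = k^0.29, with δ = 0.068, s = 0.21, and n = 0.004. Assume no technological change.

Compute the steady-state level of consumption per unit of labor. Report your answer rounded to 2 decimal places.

In steady state, investment equals break-even investment: s·k^α = (n + δ)·k.
Dividing both sides by k: k^(1−α) = s / (n + δ).
k^0.71 = 0.21 / (0.004 + 0.068) = 0.21 / 0.072 = 2.9167
k* = 2.9167^(1/0.71) ≈ 4.5162
y* = (k*)^α = 4.5162^0.29 ≈ 1.5484
c* = (1 − s)·y* = (1 − 0.21) × 1.5484 ≈ 1.2232

c* ≈ 1.22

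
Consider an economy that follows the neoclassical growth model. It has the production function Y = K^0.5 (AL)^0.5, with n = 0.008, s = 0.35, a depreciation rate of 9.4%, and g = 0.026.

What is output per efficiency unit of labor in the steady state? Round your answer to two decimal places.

y* ≈ 2.73

In steady state, investment equals break-even investment: s·k^α = (n + g + δ)·k.
Dividing both sides by k: k^(1−α) = s / (n + g + δ).
k^0.5 = 0.35 / (0.008 + 0.026 + 0.094) = 0.35 / 0.128 = 2.7344
k* = 2.7344^(1/0.5) ≈ 7.4769
y* = (k*)^α = 7.4769^0.5 ≈ 2.7344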